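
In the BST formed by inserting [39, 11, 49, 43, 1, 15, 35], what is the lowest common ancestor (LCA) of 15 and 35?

Tree insertion order: [39, 11, 49, 43, 1, 15, 35]
Tree (level-order array): [39, 11, 49, 1, 15, 43, None, None, None, None, 35]
In a BST, the LCA of p=15, q=35 is the first node v on the
root-to-leaf path with p <= v <= q (go left if both < v, right if both > v).
Walk from root:
  at 39: both 15 and 35 < 39, go left
  at 11: both 15 and 35 > 11, go right
  at 15: 15 <= 15 <= 35, this is the LCA
LCA = 15


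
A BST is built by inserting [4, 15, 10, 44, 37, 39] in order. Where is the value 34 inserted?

Starting tree (level order): [4, None, 15, 10, 44, None, None, 37, None, None, 39]
Insertion path: 4 -> 15 -> 44 -> 37
Result: insert 34 as left child of 37
Final tree (level order): [4, None, 15, 10, 44, None, None, 37, None, 34, 39]


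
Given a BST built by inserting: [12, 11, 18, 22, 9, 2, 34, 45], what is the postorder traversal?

Tree insertion order: [12, 11, 18, 22, 9, 2, 34, 45]
Tree (level-order array): [12, 11, 18, 9, None, None, 22, 2, None, None, 34, None, None, None, 45]
Postorder traversal: [2, 9, 11, 45, 34, 22, 18, 12]


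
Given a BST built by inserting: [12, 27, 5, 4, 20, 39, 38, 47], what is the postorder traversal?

Tree insertion order: [12, 27, 5, 4, 20, 39, 38, 47]
Tree (level-order array): [12, 5, 27, 4, None, 20, 39, None, None, None, None, 38, 47]
Postorder traversal: [4, 5, 20, 38, 47, 39, 27, 12]


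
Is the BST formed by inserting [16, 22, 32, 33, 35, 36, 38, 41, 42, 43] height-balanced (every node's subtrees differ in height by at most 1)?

Tree (level-order array): [16, None, 22, None, 32, None, 33, None, 35, None, 36, None, 38, None, 41, None, 42, None, 43]
Definition: a tree is height-balanced if, at every node, |h(left) - h(right)| <= 1 (empty subtree has height -1).
Bottom-up per-node check:
  node 43: h_left=-1, h_right=-1, diff=0 [OK], height=0
  node 42: h_left=-1, h_right=0, diff=1 [OK], height=1
  node 41: h_left=-1, h_right=1, diff=2 [FAIL (|-1-1|=2 > 1)], height=2
  node 38: h_left=-1, h_right=2, diff=3 [FAIL (|-1-2|=3 > 1)], height=3
  node 36: h_left=-1, h_right=3, diff=4 [FAIL (|-1-3|=4 > 1)], height=4
  node 35: h_left=-1, h_right=4, diff=5 [FAIL (|-1-4|=5 > 1)], height=5
  node 33: h_left=-1, h_right=5, diff=6 [FAIL (|-1-5|=6 > 1)], height=6
  node 32: h_left=-1, h_right=6, diff=7 [FAIL (|-1-6|=7 > 1)], height=7
  node 22: h_left=-1, h_right=7, diff=8 [FAIL (|-1-7|=8 > 1)], height=8
  node 16: h_left=-1, h_right=8, diff=9 [FAIL (|-1-8|=9 > 1)], height=9
Node 41 violates the condition: |-1 - 1| = 2 > 1.
Result: Not balanced


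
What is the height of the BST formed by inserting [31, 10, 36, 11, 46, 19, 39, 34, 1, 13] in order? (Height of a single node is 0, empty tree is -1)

Insertion order: [31, 10, 36, 11, 46, 19, 39, 34, 1, 13]
Tree (level-order array): [31, 10, 36, 1, 11, 34, 46, None, None, None, 19, None, None, 39, None, 13]
Compute height bottom-up (empty subtree = -1):
  height(1) = 1 + max(-1, -1) = 0
  height(13) = 1 + max(-1, -1) = 0
  height(19) = 1 + max(0, -1) = 1
  height(11) = 1 + max(-1, 1) = 2
  height(10) = 1 + max(0, 2) = 3
  height(34) = 1 + max(-1, -1) = 0
  height(39) = 1 + max(-1, -1) = 0
  height(46) = 1 + max(0, -1) = 1
  height(36) = 1 + max(0, 1) = 2
  height(31) = 1 + max(3, 2) = 4
Height = 4


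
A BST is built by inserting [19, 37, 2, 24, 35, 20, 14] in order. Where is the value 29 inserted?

Starting tree (level order): [19, 2, 37, None, 14, 24, None, None, None, 20, 35]
Insertion path: 19 -> 37 -> 24 -> 35
Result: insert 29 as left child of 35
Final tree (level order): [19, 2, 37, None, 14, 24, None, None, None, 20, 35, None, None, 29]


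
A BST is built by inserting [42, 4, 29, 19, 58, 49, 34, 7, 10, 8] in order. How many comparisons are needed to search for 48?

Search path for 48: 42 -> 58 -> 49
Found: False
Comparisons: 3


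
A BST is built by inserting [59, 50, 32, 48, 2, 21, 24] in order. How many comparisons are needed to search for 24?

Search path for 24: 59 -> 50 -> 32 -> 2 -> 21 -> 24
Found: True
Comparisons: 6


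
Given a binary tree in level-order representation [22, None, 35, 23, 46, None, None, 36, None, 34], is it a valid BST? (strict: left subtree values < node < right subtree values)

Level-order array: [22, None, 35, 23, 46, None, None, 36, None, 34]
Validate using subtree bounds (lo, hi): at each node, require lo < value < hi,
then recurse left with hi=value and right with lo=value.
Preorder trace (stopping at first violation):
  at node 22 with bounds (-inf, +inf): OK
  at node 35 with bounds (22, +inf): OK
  at node 23 with bounds (22, 35): OK
  at node 46 with bounds (35, +inf): OK
  at node 36 with bounds (35, 46): OK
  at node 34 with bounds (35, 36): VIOLATION
Node 34 violates its bound: not (35 < 34 < 36).
Result: Not a valid BST


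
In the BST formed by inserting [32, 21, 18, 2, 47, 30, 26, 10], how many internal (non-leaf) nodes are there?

Tree built from: [32, 21, 18, 2, 47, 30, 26, 10]
Tree (level-order array): [32, 21, 47, 18, 30, None, None, 2, None, 26, None, None, 10]
Rule: An internal node has at least one child.
Per-node child counts:
  node 32: 2 child(ren)
  node 21: 2 child(ren)
  node 18: 1 child(ren)
  node 2: 1 child(ren)
  node 10: 0 child(ren)
  node 30: 1 child(ren)
  node 26: 0 child(ren)
  node 47: 0 child(ren)
Matching nodes: [32, 21, 18, 2, 30]
Count of internal (non-leaf) nodes: 5


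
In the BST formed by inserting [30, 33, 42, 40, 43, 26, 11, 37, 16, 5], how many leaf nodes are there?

Tree built from: [30, 33, 42, 40, 43, 26, 11, 37, 16, 5]
Tree (level-order array): [30, 26, 33, 11, None, None, 42, 5, 16, 40, 43, None, None, None, None, 37]
Rule: A leaf has 0 children.
Per-node child counts:
  node 30: 2 child(ren)
  node 26: 1 child(ren)
  node 11: 2 child(ren)
  node 5: 0 child(ren)
  node 16: 0 child(ren)
  node 33: 1 child(ren)
  node 42: 2 child(ren)
  node 40: 1 child(ren)
  node 37: 0 child(ren)
  node 43: 0 child(ren)
Matching nodes: [5, 16, 37, 43]
Count of leaf nodes: 4


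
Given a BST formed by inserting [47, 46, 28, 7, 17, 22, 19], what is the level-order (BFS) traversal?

Tree insertion order: [47, 46, 28, 7, 17, 22, 19]
Tree (level-order array): [47, 46, None, 28, None, 7, None, None, 17, None, 22, 19]
BFS from the root, enqueuing left then right child of each popped node:
  queue [47] -> pop 47, enqueue [46], visited so far: [47]
  queue [46] -> pop 46, enqueue [28], visited so far: [47, 46]
  queue [28] -> pop 28, enqueue [7], visited so far: [47, 46, 28]
  queue [7] -> pop 7, enqueue [17], visited so far: [47, 46, 28, 7]
  queue [17] -> pop 17, enqueue [22], visited so far: [47, 46, 28, 7, 17]
  queue [22] -> pop 22, enqueue [19], visited so far: [47, 46, 28, 7, 17, 22]
  queue [19] -> pop 19, enqueue [none], visited so far: [47, 46, 28, 7, 17, 22, 19]
Result: [47, 46, 28, 7, 17, 22, 19]


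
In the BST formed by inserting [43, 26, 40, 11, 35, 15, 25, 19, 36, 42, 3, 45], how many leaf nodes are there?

Tree built from: [43, 26, 40, 11, 35, 15, 25, 19, 36, 42, 3, 45]
Tree (level-order array): [43, 26, 45, 11, 40, None, None, 3, 15, 35, 42, None, None, None, 25, None, 36, None, None, 19]
Rule: A leaf has 0 children.
Per-node child counts:
  node 43: 2 child(ren)
  node 26: 2 child(ren)
  node 11: 2 child(ren)
  node 3: 0 child(ren)
  node 15: 1 child(ren)
  node 25: 1 child(ren)
  node 19: 0 child(ren)
  node 40: 2 child(ren)
  node 35: 1 child(ren)
  node 36: 0 child(ren)
  node 42: 0 child(ren)
  node 45: 0 child(ren)
Matching nodes: [3, 19, 36, 42, 45]
Count of leaf nodes: 5


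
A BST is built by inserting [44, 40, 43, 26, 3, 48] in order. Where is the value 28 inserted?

Starting tree (level order): [44, 40, 48, 26, 43, None, None, 3]
Insertion path: 44 -> 40 -> 26
Result: insert 28 as right child of 26
Final tree (level order): [44, 40, 48, 26, 43, None, None, 3, 28]


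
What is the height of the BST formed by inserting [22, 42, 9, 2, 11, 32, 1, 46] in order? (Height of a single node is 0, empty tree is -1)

Insertion order: [22, 42, 9, 2, 11, 32, 1, 46]
Tree (level-order array): [22, 9, 42, 2, 11, 32, 46, 1]
Compute height bottom-up (empty subtree = -1):
  height(1) = 1 + max(-1, -1) = 0
  height(2) = 1 + max(0, -1) = 1
  height(11) = 1 + max(-1, -1) = 0
  height(9) = 1 + max(1, 0) = 2
  height(32) = 1 + max(-1, -1) = 0
  height(46) = 1 + max(-1, -1) = 0
  height(42) = 1 + max(0, 0) = 1
  height(22) = 1 + max(2, 1) = 3
Height = 3


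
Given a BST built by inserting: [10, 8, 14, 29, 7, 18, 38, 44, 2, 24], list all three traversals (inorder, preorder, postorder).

Tree insertion order: [10, 8, 14, 29, 7, 18, 38, 44, 2, 24]
Tree (level-order array): [10, 8, 14, 7, None, None, 29, 2, None, 18, 38, None, None, None, 24, None, 44]
Inorder (L, root, R): [2, 7, 8, 10, 14, 18, 24, 29, 38, 44]
Preorder (root, L, R): [10, 8, 7, 2, 14, 29, 18, 24, 38, 44]
Postorder (L, R, root): [2, 7, 8, 24, 18, 44, 38, 29, 14, 10]


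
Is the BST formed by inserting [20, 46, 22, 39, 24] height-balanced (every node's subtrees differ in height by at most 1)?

Tree (level-order array): [20, None, 46, 22, None, None, 39, 24]
Definition: a tree is height-balanced if, at every node, |h(left) - h(right)| <= 1 (empty subtree has height -1).
Bottom-up per-node check:
  node 24: h_left=-1, h_right=-1, diff=0 [OK], height=0
  node 39: h_left=0, h_right=-1, diff=1 [OK], height=1
  node 22: h_left=-1, h_right=1, diff=2 [FAIL (|-1-1|=2 > 1)], height=2
  node 46: h_left=2, h_right=-1, diff=3 [FAIL (|2--1|=3 > 1)], height=3
  node 20: h_left=-1, h_right=3, diff=4 [FAIL (|-1-3|=4 > 1)], height=4
Node 22 violates the condition: |-1 - 1| = 2 > 1.
Result: Not balanced


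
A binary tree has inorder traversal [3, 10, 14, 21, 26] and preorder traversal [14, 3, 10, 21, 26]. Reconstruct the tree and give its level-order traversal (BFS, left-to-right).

Inorder:  [3, 10, 14, 21, 26]
Preorder: [14, 3, 10, 21, 26]
Algorithm: preorder visits root first, so consume preorder in order;
for each root, split the current inorder slice at that value into
left-subtree inorder and right-subtree inorder, then recurse.
Recursive splits:
  root=14; inorder splits into left=[3, 10], right=[21, 26]
  root=3; inorder splits into left=[], right=[10]
  root=10; inorder splits into left=[], right=[]
  root=21; inorder splits into left=[], right=[26]
  root=26; inorder splits into left=[], right=[]
Reconstructed level-order: [14, 3, 21, 10, 26]


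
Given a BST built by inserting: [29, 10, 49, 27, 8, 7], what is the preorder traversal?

Tree insertion order: [29, 10, 49, 27, 8, 7]
Tree (level-order array): [29, 10, 49, 8, 27, None, None, 7]
Preorder traversal: [29, 10, 8, 7, 27, 49]


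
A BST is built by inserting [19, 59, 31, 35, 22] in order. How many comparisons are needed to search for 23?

Search path for 23: 19 -> 59 -> 31 -> 22
Found: False
Comparisons: 4


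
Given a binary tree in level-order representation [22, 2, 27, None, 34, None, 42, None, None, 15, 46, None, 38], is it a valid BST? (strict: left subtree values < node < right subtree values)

Level-order array: [22, 2, 27, None, 34, None, 42, None, None, 15, 46, None, 38]
Validate using subtree bounds (lo, hi): at each node, require lo < value < hi,
then recurse left with hi=value and right with lo=value.
Preorder trace (stopping at first violation):
  at node 22 with bounds (-inf, +inf): OK
  at node 2 with bounds (-inf, 22): OK
  at node 34 with bounds (2, 22): VIOLATION
Node 34 violates its bound: not (2 < 34 < 22).
Result: Not a valid BST


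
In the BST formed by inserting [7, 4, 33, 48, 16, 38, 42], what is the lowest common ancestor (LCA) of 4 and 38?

Tree insertion order: [7, 4, 33, 48, 16, 38, 42]
Tree (level-order array): [7, 4, 33, None, None, 16, 48, None, None, 38, None, None, 42]
In a BST, the LCA of p=4, q=38 is the first node v on the
root-to-leaf path with p <= v <= q (go left if both < v, right if both > v).
Walk from root:
  at 7: 4 <= 7 <= 38, this is the LCA
LCA = 7


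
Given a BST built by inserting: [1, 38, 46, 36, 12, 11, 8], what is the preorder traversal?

Tree insertion order: [1, 38, 46, 36, 12, 11, 8]
Tree (level-order array): [1, None, 38, 36, 46, 12, None, None, None, 11, None, 8]
Preorder traversal: [1, 38, 36, 12, 11, 8, 46]


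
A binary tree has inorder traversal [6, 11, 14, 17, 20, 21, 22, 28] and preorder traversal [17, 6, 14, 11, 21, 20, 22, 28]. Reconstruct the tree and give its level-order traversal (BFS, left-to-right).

Inorder:  [6, 11, 14, 17, 20, 21, 22, 28]
Preorder: [17, 6, 14, 11, 21, 20, 22, 28]
Algorithm: preorder visits root first, so consume preorder in order;
for each root, split the current inorder slice at that value into
left-subtree inorder and right-subtree inorder, then recurse.
Recursive splits:
  root=17; inorder splits into left=[6, 11, 14], right=[20, 21, 22, 28]
  root=6; inorder splits into left=[], right=[11, 14]
  root=14; inorder splits into left=[11], right=[]
  root=11; inorder splits into left=[], right=[]
  root=21; inorder splits into left=[20], right=[22, 28]
  root=20; inorder splits into left=[], right=[]
  root=22; inorder splits into left=[], right=[28]
  root=28; inorder splits into left=[], right=[]
Reconstructed level-order: [17, 6, 21, 14, 20, 22, 11, 28]


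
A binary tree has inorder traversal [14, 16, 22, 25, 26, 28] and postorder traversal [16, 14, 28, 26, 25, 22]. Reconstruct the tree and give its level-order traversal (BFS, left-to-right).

Inorder:   [14, 16, 22, 25, 26, 28]
Postorder: [16, 14, 28, 26, 25, 22]
Algorithm: postorder visits root last, so walk postorder right-to-left;
each value is the root of the current inorder slice — split it at that
value, recurse on the right subtree first, then the left.
Recursive splits:
  root=22; inorder splits into left=[14, 16], right=[25, 26, 28]
  root=25; inorder splits into left=[], right=[26, 28]
  root=26; inorder splits into left=[], right=[28]
  root=28; inorder splits into left=[], right=[]
  root=14; inorder splits into left=[], right=[16]
  root=16; inorder splits into left=[], right=[]
Reconstructed level-order: [22, 14, 25, 16, 26, 28]


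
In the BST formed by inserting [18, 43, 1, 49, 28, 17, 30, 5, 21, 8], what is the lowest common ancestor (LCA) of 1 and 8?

Tree insertion order: [18, 43, 1, 49, 28, 17, 30, 5, 21, 8]
Tree (level-order array): [18, 1, 43, None, 17, 28, 49, 5, None, 21, 30, None, None, None, 8]
In a BST, the LCA of p=1, q=8 is the first node v on the
root-to-leaf path with p <= v <= q (go left if both < v, right if both > v).
Walk from root:
  at 18: both 1 and 8 < 18, go left
  at 1: 1 <= 1 <= 8, this is the LCA
LCA = 1


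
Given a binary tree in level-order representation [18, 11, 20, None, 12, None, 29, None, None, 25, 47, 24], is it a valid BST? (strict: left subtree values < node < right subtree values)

Level-order array: [18, 11, 20, None, 12, None, 29, None, None, 25, 47, 24]
Validate using subtree bounds (lo, hi): at each node, require lo < value < hi,
then recurse left with hi=value and right with lo=value.
Preorder trace (stopping at first violation):
  at node 18 with bounds (-inf, +inf): OK
  at node 11 with bounds (-inf, 18): OK
  at node 12 with bounds (11, 18): OK
  at node 20 with bounds (18, +inf): OK
  at node 29 with bounds (20, +inf): OK
  at node 25 with bounds (20, 29): OK
  at node 24 with bounds (20, 25): OK
  at node 47 with bounds (29, +inf): OK
No violation found at any node.
Result: Valid BST


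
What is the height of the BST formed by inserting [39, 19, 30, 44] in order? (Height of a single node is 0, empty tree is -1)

Insertion order: [39, 19, 30, 44]
Tree (level-order array): [39, 19, 44, None, 30]
Compute height bottom-up (empty subtree = -1):
  height(30) = 1 + max(-1, -1) = 0
  height(19) = 1 + max(-1, 0) = 1
  height(44) = 1 + max(-1, -1) = 0
  height(39) = 1 + max(1, 0) = 2
Height = 2


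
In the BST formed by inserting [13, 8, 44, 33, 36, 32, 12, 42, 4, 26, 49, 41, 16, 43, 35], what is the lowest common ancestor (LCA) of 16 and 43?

Tree insertion order: [13, 8, 44, 33, 36, 32, 12, 42, 4, 26, 49, 41, 16, 43, 35]
Tree (level-order array): [13, 8, 44, 4, 12, 33, 49, None, None, None, None, 32, 36, None, None, 26, None, 35, 42, 16, None, None, None, 41, 43]
In a BST, the LCA of p=16, q=43 is the first node v on the
root-to-leaf path with p <= v <= q (go left if both < v, right if both > v).
Walk from root:
  at 13: both 16 and 43 > 13, go right
  at 44: both 16 and 43 < 44, go left
  at 33: 16 <= 33 <= 43, this is the LCA
LCA = 33


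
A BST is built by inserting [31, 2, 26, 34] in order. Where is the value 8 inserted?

Starting tree (level order): [31, 2, 34, None, 26]
Insertion path: 31 -> 2 -> 26
Result: insert 8 as left child of 26
Final tree (level order): [31, 2, 34, None, 26, None, None, 8]


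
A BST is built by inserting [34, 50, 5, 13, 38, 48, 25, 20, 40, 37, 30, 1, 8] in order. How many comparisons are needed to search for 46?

Search path for 46: 34 -> 50 -> 38 -> 48 -> 40
Found: False
Comparisons: 5


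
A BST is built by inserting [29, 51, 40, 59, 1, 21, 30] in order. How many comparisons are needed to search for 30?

Search path for 30: 29 -> 51 -> 40 -> 30
Found: True
Comparisons: 4


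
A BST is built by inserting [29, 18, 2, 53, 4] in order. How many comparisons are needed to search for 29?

Search path for 29: 29
Found: True
Comparisons: 1


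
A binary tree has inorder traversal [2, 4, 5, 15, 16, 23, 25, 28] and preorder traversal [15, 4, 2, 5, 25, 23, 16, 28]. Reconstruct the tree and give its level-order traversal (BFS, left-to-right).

Inorder:  [2, 4, 5, 15, 16, 23, 25, 28]
Preorder: [15, 4, 2, 5, 25, 23, 16, 28]
Algorithm: preorder visits root first, so consume preorder in order;
for each root, split the current inorder slice at that value into
left-subtree inorder and right-subtree inorder, then recurse.
Recursive splits:
  root=15; inorder splits into left=[2, 4, 5], right=[16, 23, 25, 28]
  root=4; inorder splits into left=[2], right=[5]
  root=2; inorder splits into left=[], right=[]
  root=5; inorder splits into left=[], right=[]
  root=25; inorder splits into left=[16, 23], right=[28]
  root=23; inorder splits into left=[16], right=[]
  root=16; inorder splits into left=[], right=[]
  root=28; inorder splits into left=[], right=[]
Reconstructed level-order: [15, 4, 25, 2, 5, 23, 28, 16]


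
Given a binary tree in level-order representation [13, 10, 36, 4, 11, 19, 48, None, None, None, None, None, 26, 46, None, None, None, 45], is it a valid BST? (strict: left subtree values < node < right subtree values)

Level-order array: [13, 10, 36, 4, 11, 19, 48, None, None, None, None, None, 26, 46, None, None, None, 45]
Validate using subtree bounds (lo, hi): at each node, require lo < value < hi,
then recurse left with hi=value and right with lo=value.
Preorder trace (stopping at first violation):
  at node 13 with bounds (-inf, +inf): OK
  at node 10 with bounds (-inf, 13): OK
  at node 4 with bounds (-inf, 10): OK
  at node 11 with bounds (10, 13): OK
  at node 36 with bounds (13, +inf): OK
  at node 19 with bounds (13, 36): OK
  at node 26 with bounds (19, 36): OK
  at node 48 with bounds (36, +inf): OK
  at node 46 with bounds (36, 48): OK
  at node 45 with bounds (36, 46): OK
No violation found at any node.
Result: Valid BST


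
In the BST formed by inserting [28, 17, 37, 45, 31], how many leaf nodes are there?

Tree built from: [28, 17, 37, 45, 31]
Tree (level-order array): [28, 17, 37, None, None, 31, 45]
Rule: A leaf has 0 children.
Per-node child counts:
  node 28: 2 child(ren)
  node 17: 0 child(ren)
  node 37: 2 child(ren)
  node 31: 0 child(ren)
  node 45: 0 child(ren)
Matching nodes: [17, 31, 45]
Count of leaf nodes: 3


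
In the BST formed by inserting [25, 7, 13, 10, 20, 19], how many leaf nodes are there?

Tree built from: [25, 7, 13, 10, 20, 19]
Tree (level-order array): [25, 7, None, None, 13, 10, 20, None, None, 19]
Rule: A leaf has 0 children.
Per-node child counts:
  node 25: 1 child(ren)
  node 7: 1 child(ren)
  node 13: 2 child(ren)
  node 10: 0 child(ren)
  node 20: 1 child(ren)
  node 19: 0 child(ren)
Matching nodes: [10, 19]
Count of leaf nodes: 2


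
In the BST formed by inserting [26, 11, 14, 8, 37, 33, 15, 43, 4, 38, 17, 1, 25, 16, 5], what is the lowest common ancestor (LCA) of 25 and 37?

Tree insertion order: [26, 11, 14, 8, 37, 33, 15, 43, 4, 38, 17, 1, 25, 16, 5]
Tree (level-order array): [26, 11, 37, 8, 14, 33, 43, 4, None, None, 15, None, None, 38, None, 1, 5, None, 17, None, None, None, None, None, None, 16, 25]
In a BST, the LCA of p=25, q=37 is the first node v on the
root-to-leaf path with p <= v <= q (go left if both < v, right if both > v).
Walk from root:
  at 26: 25 <= 26 <= 37, this is the LCA
LCA = 26


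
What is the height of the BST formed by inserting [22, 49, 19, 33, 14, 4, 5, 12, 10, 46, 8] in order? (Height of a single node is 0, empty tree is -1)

Insertion order: [22, 49, 19, 33, 14, 4, 5, 12, 10, 46, 8]
Tree (level-order array): [22, 19, 49, 14, None, 33, None, 4, None, None, 46, None, 5, None, None, None, 12, 10, None, 8]
Compute height bottom-up (empty subtree = -1):
  height(8) = 1 + max(-1, -1) = 0
  height(10) = 1 + max(0, -1) = 1
  height(12) = 1 + max(1, -1) = 2
  height(5) = 1 + max(-1, 2) = 3
  height(4) = 1 + max(-1, 3) = 4
  height(14) = 1 + max(4, -1) = 5
  height(19) = 1 + max(5, -1) = 6
  height(46) = 1 + max(-1, -1) = 0
  height(33) = 1 + max(-1, 0) = 1
  height(49) = 1 + max(1, -1) = 2
  height(22) = 1 + max(6, 2) = 7
Height = 7


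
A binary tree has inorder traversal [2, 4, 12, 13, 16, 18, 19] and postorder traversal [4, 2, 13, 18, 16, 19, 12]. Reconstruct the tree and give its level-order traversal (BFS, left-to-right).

Inorder:   [2, 4, 12, 13, 16, 18, 19]
Postorder: [4, 2, 13, 18, 16, 19, 12]
Algorithm: postorder visits root last, so walk postorder right-to-left;
each value is the root of the current inorder slice — split it at that
value, recurse on the right subtree first, then the left.
Recursive splits:
  root=12; inorder splits into left=[2, 4], right=[13, 16, 18, 19]
  root=19; inorder splits into left=[13, 16, 18], right=[]
  root=16; inorder splits into left=[13], right=[18]
  root=18; inorder splits into left=[], right=[]
  root=13; inorder splits into left=[], right=[]
  root=2; inorder splits into left=[], right=[4]
  root=4; inorder splits into left=[], right=[]
Reconstructed level-order: [12, 2, 19, 4, 16, 13, 18]


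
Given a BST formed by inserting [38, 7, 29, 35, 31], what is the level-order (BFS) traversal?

Tree insertion order: [38, 7, 29, 35, 31]
Tree (level-order array): [38, 7, None, None, 29, None, 35, 31]
BFS from the root, enqueuing left then right child of each popped node:
  queue [38] -> pop 38, enqueue [7], visited so far: [38]
  queue [7] -> pop 7, enqueue [29], visited so far: [38, 7]
  queue [29] -> pop 29, enqueue [35], visited so far: [38, 7, 29]
  queue [35] -> pop 35, enqueue [31], visited so far: [38, 7, 29, 35]
  queue [31] -> pop 31, enqueue [none], visited so far: [38, 7, 29, 35, 31]
Result: [38, 7, 29, 35, 31]


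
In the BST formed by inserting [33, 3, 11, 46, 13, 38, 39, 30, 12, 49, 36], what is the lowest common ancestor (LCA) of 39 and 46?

Tree insertion order: [33, 3, 11, 46, 13, 38, 39, 30, 12, 49, 36]
Tree (level-order array): [33, 3, 46, None, 11, 38, 49, None, 13, 36, 39, None, None, 12, 30]
In a BST, the LCA of p=39, q=46 is the first node v on the
root-to-leaf path with p <= v <= q (go left if both < v, right if both > v).
Walk from root:
  at 33: both 39 and 46 > 33, go right
  at 46: 39 <= 46 <= 46, this is the LCA
LCA = 46


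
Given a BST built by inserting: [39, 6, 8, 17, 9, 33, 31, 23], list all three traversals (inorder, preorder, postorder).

Tree insertion order: [39, 6, 8, 17, 9, 33, 31, 23]
Tree (level-order array): [39, 6, None, None, 8, None, 17, 9, 33, None, None, 31, None, 23]
Inorder (L, root, R): [6, 8, 9, 17, 23, 31, 33, 39]
Preorder (root, L, R): [39, 6, 8, 17, 9, 33, 31, 23]
Postorder (L, R, root): [9, 23, 31, 33, 17, 8, 6, 39]


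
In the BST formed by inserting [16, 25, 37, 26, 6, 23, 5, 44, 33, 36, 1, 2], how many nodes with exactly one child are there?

Tree built from: [16, 25, 37, 26, 6, 23, 5, 44, 33, 36, 1, 2]
Tree (level-order array): [16, 6, 25, 5, None, 23, 37, 1, None, None, None, 26, 44, None, 2, None, 33, None, None, None, None, None, 36]
Rule: These are nodes with exactly 1 non-null child.
Per-node child counts:
  node 16: 2 child(ren)
  node 6: 1 child(ren)
  node 5: 1 child(ren)
  node 1: 1 child(ren)
  node 2: 0 child(ren)
  node 25: 2 child(ren)
  node 23: 0 child(ren)
  node 37: 2 child(ren)
  node 26: 1 child(ren)
  node 33: 1 child(ren)
  node 36: 0 child(ren)
  node 44: 0 child(ren)
Matching nodes: [6, 5, 1, 26, 33]
Count of nodes with exactly one child: 5


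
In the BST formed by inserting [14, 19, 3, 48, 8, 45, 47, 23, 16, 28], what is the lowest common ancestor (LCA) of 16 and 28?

Tree insertion order: [14, 19, 3, 48, 8, 45, 47, 23, 16, 28]
Tree (level-order array): [14, 3, 19, None, 8, 16, 48, None, None, None, None, 45, None, 23, 47, None, 28]
In a BST, the LCA of p=16, q=28 is the first node v on the
root-to-leaf path with p <= v <= q (go left if both < v, right if both > v).
Walk from root:
  at 14: both 16 and 28 > 14, go right
  at 19: 16 <= 19 <= 28, this is the LCA
LCA = 19


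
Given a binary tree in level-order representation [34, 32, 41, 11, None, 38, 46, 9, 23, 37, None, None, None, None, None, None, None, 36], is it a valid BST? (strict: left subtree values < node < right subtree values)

Level-order array: [34, 32, 41, 11, None, 38, 46, 9, 23, 37, None, None, None, None, None, None, None, 36]
Validate using subtree bounds (lo, hi): at each node, require lo < value < hi,
then recurse left with hi=value and right with lo=value.
Preorder trace (stopping at first violation):
  at node 34 with bounds (-inf, +inf): OK
  at node 32 with bounds (-inf, 34): OK
  at node 11 with bounds (-inf, 32): OK
  at node 9 with bounds (-inf, 11): OK
  at node 23 with bounds (11, 32): OK
  at node 41 with bounds (34, +inf): OK
  at node 38 with bounds (34, 41): OK
  at node 37 with bounds (34, 38): OK
  at node 36 with bounds (34, 37): OK
  at node 46 with bounds (41, +inf): OK
No violation found at any node.
Result: Valid BST


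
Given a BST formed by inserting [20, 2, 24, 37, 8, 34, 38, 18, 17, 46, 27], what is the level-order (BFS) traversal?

Tree insertion order: [20, 2, 24, 37, 8, 34, 38, 18, 17, 46, 27]
Tree (level-order array): [20, 2, 24, None, 8, None, 37, None, 18, 34, 38, 17, None, 27, None, None, 46]
BFS from the root, enqueuing left then right child of each popped node:
  queue [20] -> pop 20, enqueue [2, 24], visited so far: [20]
  queue [2, 24] -> pop 2, enqueue [8], visited so far: [20, 2]
  queue [24, 8] -> pop 24, enqueue [37], visited so far: [20, 2, 24]
  queue [8, 37] -> pop 8, enqueue [18], visited so far: [20, 2, 24, 8]
  queue [37, 18] -> pop 37, enqueue [34, 38], visited so far: [20, 2, 24, 8, 37]
  queue [18, 34, 38] -> pop 18, enqueue [17], visited so far: [20, 2, 24, 8, 37, 18]
  queue [34, 38, 17] -> pop 34, enqueue [27], visited so far: [20, 2, 24, 8, 37, 18, 34]
  queue [38, 17, 27] -> pop 38, enqueue [46], visited so far: [20, 2, 24, 8, 37, 18, 34, 38]
  queue [17, 27, 46] -> pop 17, enqueue [none], visited so far: [20, 2, 24, 8, 37, 18, 34, 38, 17]
  queue [27, 46] -> pop 27, enqueue [none], visited so far: [20, 2, 24, 8, 37, 18, 34, 38, 17, 27]
  queue [46] -> pop 46, enqueue [none], visited so far: [20, 2, 24, 8, 37, 18, 34, 38, 17, 27, 46]
Result: [20, 2, 24, 8, 37, 18, 34, 38, 17, 27, 46]


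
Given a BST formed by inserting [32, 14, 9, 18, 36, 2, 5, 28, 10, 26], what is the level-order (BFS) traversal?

Tree insertion order: [32, 14, 9, 18, 36, 2, 5, 28, 10, 26]
Tree (level-order array): [32, 14, 36, 9, 18, None, None, 2, 10, None, 28, None, 5, None, None, 26]
BFS from the root, enqueuing left then right child of each popped node:
  queue [32] -> pop 32, enqueue [14, 36], visited so far: [32]
  queue [14, 36] -> pop 14, enqueue [9, 18], visited so far: [32, 14]
  queue [36, 9, 18] -> pop 36, enqueue [none], visited so far: [32, 14, 36]
  queue [9, 18] -> pop 9, enqueue [2, 10], visited so far: [32, 14, 36, 9]
  queue [18, 2, 10] -> pop 18, enqueue [28], visited so far: [32, 14, 36, 9, 18]
  queue [2, 10, 28] -> pop 2, enqueue [5], visited so far: [32, 14, 36, 9, 18, 2]
  queue [10, 28, 5] -> pop 10, enqueue [none], visited so far: [32, 14, 36, 9, 18, 2, 10]
  queue [28, 5] -> pop 28, enqueue [26], visited so far: [32, 14, 36, 9, 18, 2, 10, 28]
  queue [5, 26] -> pop 5, enqueue [none], visited so far: [32, 14, 36, 9, 18, 2, 10, 28, 5]
  queue [26] -> pop 26, enqueue [none], visited so far: [32, 14, 36, 9, 18, 2, 10, 28, 5, 26]
Result: [32, 14, 36, 9, 18, 2, 10, 28, 5, 26]


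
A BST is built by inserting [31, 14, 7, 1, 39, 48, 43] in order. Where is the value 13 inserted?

Starting tree (level order): [31, 14, 39, 7, None, None, 48, 1, None, 43]
Insertion path: 31 -> 14 -> 7
Result: insert 13 as right child of 7
Final tree (level order): [31, 14, 39, 7, None, None, 48, 1, 13, 43]


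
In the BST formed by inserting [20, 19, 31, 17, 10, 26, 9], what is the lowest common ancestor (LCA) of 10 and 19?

Tree insertion order: [20, 19, 31, 17, 10, 26, 9]
Tree (level-order array): [20, 19, 31, 17, None, 26, None, 10, None, None, None, 9]
In a BST, the LCA of p=10, q=19 is the first node v on the
root-to-leaf path with p <= v <= q (go left if both < v, right if both > v).
Walk from root:
  at 20: both 10 and 19 < 20, go left
  at 19: 10 <= 19 <= 19, this is the LCA
LCA = 19


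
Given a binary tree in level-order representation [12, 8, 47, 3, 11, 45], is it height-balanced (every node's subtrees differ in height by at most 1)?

Tree (level-order array): [12, 8, 47, 3, 11, 45]
Definition: a tree is height-balanced if, at every node, |h(left) - h(right)| <= 1 (empty subtree has height -1).
Bottom-up per-node check:
  node 3: h_left=-1, h_right=-1, diff=0 [OK], height=0
  node 11: h_left=-1, h_right=-1, diff=0 [OK], height=0
  node 8: h_left=0, h_right=0, diff=0 [OK], height=1
  node 45: h_left=-1, h_right=-1, diff=0 [OK], height=0
  node 47: h_left=0, h_right=-1, diff=1 [OK], height=1
  node 12: h_left=1, h_right=1, diff=0 [OK], height=2
All nodes satisfy the balance condition.
Result: Balanced


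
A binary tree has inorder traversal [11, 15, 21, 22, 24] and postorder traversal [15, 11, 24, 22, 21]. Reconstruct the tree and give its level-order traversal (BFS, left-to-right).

Inorder:   [11, 15, 21, 22, 24]
Postorder: [15, 11, 24, 22, 21]
Algorithm: postorder visits root last, so walk postorder right-to-left;
each value is the root of the current inorder slice — split it at that
value, recurse on the right subtree first, then the left.
Recursive splits:
  root=21; inorder splits into left=[11, 15], right=[22, 24]
  root=22; inorder splits into left=[], right=[24]
  root=24; inorder splits into left=[], right=[]
  root=11; inorder splits into left=[], right=[15]
  root=15; inorder splits into left=[], right=[]
Reconstructed level-order: [21, 11, 22, 15, 24]


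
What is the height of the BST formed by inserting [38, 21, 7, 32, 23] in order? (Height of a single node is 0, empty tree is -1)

Insertion order: [38, 21, 7, 32, 23]
Tree (level-order array): [38, 21, None, 7, 32, None, None, 23]
Compute height bottom-up (empty subtree = -1):
  height(7) = 1 + max(-1, -1) = 0
  height(23) = 1 + max(-1, -1) = 0
  height(32) = 1 + max(0, -1) = 1
  height(21) = 1 + max(0, 1) = 2
  height(38) = 1 + max(2, -1) = 3
Height = 3


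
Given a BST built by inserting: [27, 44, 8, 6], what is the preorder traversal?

Tree insertion order: [27, 44, 8, 6]
Tree (level-order array): [27, 8, 44, 6]
Preorder traversal: [27, 8, 6, 44]


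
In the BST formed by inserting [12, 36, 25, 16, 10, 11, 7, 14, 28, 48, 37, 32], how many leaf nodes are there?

Tree built from: [12, 36, 25, 16, 10, 11, 7, 14, 28, 48, 37, 32]
Tree (level-order array): [12, 10, 36, 7, 11, 25, 48, None, None, None, None, 16, 28, 37, None, 14, None, None, 32]
Rule: A leaf has 0 children.
Per-node child counts:
  node 12: 2 child(ren)
  node 10: 2 child(ren)
  node 7: 0 child(ren)
  node 11: 0 child(ren)
  node 36: 2 child(ren)
  node 25: 2 child(ren)
  node 16: 1 child(ren)
  node 14: 0 child(ren)
  node 28: 1 child(ren)
  node 32: 0 child(ren)
  node 48: 1 child(ren)
  node 37: 0 child(ren)
Matching nodes: [7, 11, 14, 32, 37]
Count of leaf nodes: 5


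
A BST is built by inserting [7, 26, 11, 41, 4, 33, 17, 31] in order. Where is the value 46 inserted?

Starting tree (level order): [7, 4, 26, None, None, 11, 41, None, 17, 33, None, None, None, 31]
Insertion path: 7 -> 26 -> 41
Result: insert 46 as right child of 41
Final tree (level order): [7, 4, 26, None, None, 11, 41, None, 17, 33, 46, None, None, 31]


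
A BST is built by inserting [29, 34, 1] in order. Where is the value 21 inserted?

Starting tree (level order): [29, 1, 34]
Insertion path: 29 -> 1
Result: insert 21 as right child of 1
Final tree (level order): [29, 1, 34, None, 21]


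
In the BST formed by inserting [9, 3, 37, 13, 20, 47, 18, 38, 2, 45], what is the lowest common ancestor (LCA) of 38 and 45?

Tree insertion order: [9, 3, 37, 13, 20, 47, 18, 38, 2, 45]
Tree (level-order array): [9, 3, 37, 2, None, 13, 47, None, None, None, 20, 38, None, 18, None, None, 45]
In a BST, the LCA of p=38, q=45 is the first node v on the
root-to-leaf path with p <= v <= q (go left if both < v, right if both > v).
Walk from root:
  at 9: both 38 and 45 > 9, go right
  at 37: both 38 and 45 > 37, go right
  at 47: both 38 and 45 < 47, go left
  at 38: 38 <= 38 <= 45, this is the LCA
LCA = 38


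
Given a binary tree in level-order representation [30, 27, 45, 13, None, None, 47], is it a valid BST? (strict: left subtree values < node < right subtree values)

Level-order array: [30, 27, 45, 13, None, None, 47]
Validate using subtree bounds (lo, hi): at each node, require lo < value < hi,
then recurse left with hi=value and right with lo=value.
Preorder trace (stopping at first violation):
  at node 30 with bounds (-inf, +inf): OK
  at node 27 with bounds (-inf, 30): OK
  at node 13 with bounds (-inf, 27): OK
  at node 45 with bounds (30, +inf): OK
  at node 47 with bounds (45, +inf): OK
No violation found at any node.
Result: Valid BST


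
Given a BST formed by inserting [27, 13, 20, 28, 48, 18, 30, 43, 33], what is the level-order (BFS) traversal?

Tree insertion order: [27, 13, 20, 28, 48, 18, 30, 43, 33]
Tree (level-order array): [27, 13, 28, None, 20, None, 48, 18, None, 30, None, None, None, None, 43, 33]
BFS from the root, enqueuing left then right child of each popped node:
  queue [27] -> pop 27, enqueue [13, 28], visited so far: [27]
  queue [13, 28] -> pop 13, enqueue [20], visited so far: [27, 13]
  queue [28, 20] -> pop 28, enqueue [48], visited so far: [27, 13, 28]
  queue [20, 48] -> pop 20, enqueue [18], visited so far: [27, 13, 28, 20]
  queue [48, 18] -> pop 48, enqueue [30], visited so far: [27, 13, 28, 20, 48]
  queue [18, 30] -> pop 18, enqueue [none], visited so far: [27, 13, 28, 20, 48, 18]
  queue [30] -> pop 30, enqueue [43], visited so far: [27, 13, 28, 20, 48, 18, 30]
  queue [43] -> pop 43, enqueue [33], visited so far: [27, 13, 28, 20, 48, 18, 30, 43]
  queue [33] -> pop 33, enqueue [none], visited so far: [27, 13, 28, 20, 48, 18, 30, 43, 33]
Result: [27, 13, 28, 20, 48, 18, 30, 43, 33]


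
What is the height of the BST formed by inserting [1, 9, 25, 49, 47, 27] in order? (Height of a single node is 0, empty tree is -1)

Insertion order: [1, 9, 25, 49, 47, 27]
Tree (level-order array): [1, None, 9, None, 25, None, 49, 47, None, 27]
Compute height bottom-up (empty subtree = -1):
  height(27) = 1 + max(-1, -1) = 0
  height(47) = 1 + max(0, -1) = 1
  height(49) = 1 + max(1, -1) = 2
  height(25) = 1 + max(-1, 2) = 3
  height(9) = 1 + max(-1, 3) = 4
  height(1) = 1 + max(-1, 4) = 5
Height = 5


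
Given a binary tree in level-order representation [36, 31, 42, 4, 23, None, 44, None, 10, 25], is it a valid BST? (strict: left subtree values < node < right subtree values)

Level-order array: [36, 31, 42, 4, 23, None, 44, None, 10, 25]
Validate using subtree bounds (lo, hi): at each node, require lo < value < hi,
then recurse left with hi=value and right with lo=value.
Preorder trace (stopping at first violation):
  at node 36 with bounds (-inf, +inf): OK
  at node 31 with bounds (-inf, 36): OK
  at node 4 with bounds (-inf, 31): OK
  at node 10 with bounds (4, 31): OK
  at node 23 with bounds (31, 36): VIOLATION
Node 23 violates its bound: not (31 < 23 < 36).
Result: Not a valid BST


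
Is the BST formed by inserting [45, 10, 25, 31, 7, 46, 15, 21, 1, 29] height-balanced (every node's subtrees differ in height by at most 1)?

Tree (level-order array): [45, 10, 46, 7, 25, None, None, 1, None, 15, 31, None, None, None, 21, 29]
Definition: a tree is height-balanced if, at every node, |h(left) - h(right)| <= 1 (empty subtree has height -1).
Bottom-up per-node check:
  node 1: h_left=-1, h_right=-1, diff=0 [OK], height=0
  node 7: h_left=0, h_right=-1, diff=1 [OK], height=1
  node 21: h_left=-1, h_right=-1, diff=0 [OK], height=0
  node 15: h_left=-1, h_right=0, diff=1 [OK], height=1
  node 29: h_left=-1, h_right=-1, diff=0 [OK], height=0
  node 31: h_left=0, h_right=-1, diff=1 [OK], height=1
  node 25: h_left=1, h_right=1, diff=0 [OK], height=2
  node 10: h_left=1, h_right=2, diff=1 [OK], height=3
  node 46: h_left=-1, h_right=-1, diff=0 [OK], height=0
  node 45: h_left=3, h_right=0, diff=3 [FAIL (|3-0|=3 > 1)], height=4
Node 45 violates the condition: |3 - 0| = 3 > 1.
Result: Not balanced


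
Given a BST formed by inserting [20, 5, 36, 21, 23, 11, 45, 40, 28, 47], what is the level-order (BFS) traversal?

Tree insertion order: [20, 5, 36, 21, 23, 11, 45, 40, 28, 47]
Tree (level-order array): [20, 5, 36, None, 11, 21, 45, None, None, None, 23, 40, 47, None, 28]
BFS from the root, enqueuing left then right child of each popped node:
  queue [20] -> pop 20, enqueue [5, 36], visited so far: [20]
  queue [5, 36] -> pop 5, enqueue [11], visited so far: [20, 5]
  queue [36, 11] -> pop 36, enqueue [21, 45], visited so far: [20, 5, 36]
  queue [11, 21, 45] -> pop 11, enqueue [none], visited so far: [20, 5, 36, 11]
  queue [21, 45] -> pop 21, enqueue [23], visited so far: [20, 5, 36, 11, 21]
  queue [45, 23] -> pop 45, enqueue [40, 47], visited so far: [20, 5, 36, 11, 21, 45]
  queue [23, 40, 47] -> pop 23, enqueue [28], visited so far: [20, 5, 36, 11, 21, 45, 23]
  queue [40, 47, 28] -> pop 40, enqueue [none], visited so far: [20, 5, 36, 11, 21, 45, 23, 40]
  queue [47, 28] -> pop 47, enqueue [none], visited so far: [20, 5, 36, 11, 21, 45, 23, 40, 47]
  queue [28] -> pop 28, enqueue [none], visited so far: [20, 5, 36, 11, 21, 45, 23, 40, 47, 28]
Result: [20, 5, 36, 11, 21, 45, 23, 40, 47, 28]


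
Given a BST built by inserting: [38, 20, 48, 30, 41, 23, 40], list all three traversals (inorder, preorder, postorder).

Tree insertion order: [38, 20, 48, 30, 41, 23, 40]
Tree (level-order array): [38, 20, 48, None, 30, 41, None, 23, None, 40]
Inorder (L, root, R): [20, 23, 30, 38, 40, 41, 48]
Preorder (root, L, R): [38, 20, 30, 23, 48, 41, 40]
Postorder (L, R, root): [23, 30, 20, 40, 41, 48, 38]


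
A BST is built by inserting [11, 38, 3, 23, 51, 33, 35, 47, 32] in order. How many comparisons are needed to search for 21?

Search path for 21: 11 -> 38 -> 23
Found: False
Comparisons: 3


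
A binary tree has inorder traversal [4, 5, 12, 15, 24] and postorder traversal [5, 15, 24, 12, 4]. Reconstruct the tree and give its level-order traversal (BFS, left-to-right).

Inorder:   [4, 5, 12, 15, 24]
Postorder: [5, 15, 24, 12, 4]
Algorithm: postorder visits root last, so walk postorder right-to-left;
each value is the root of the current inorder slice — split it at that
value, recurse on the right subtree first, then the left.
Recursive splits:
  root=4; inorder splits into left=[], right=[5, 12, 15, 24]
  root=12; inorder splits into left=[5], right=[15, 24]
  root=24; inorder splits into left=[15], right=[]
  root=15; inorder splits into left=[], right=[]
  root=5; inorder splits into left=[], right=[]
Reconstructed level-order: [4, 12, 5, 24, 15]
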